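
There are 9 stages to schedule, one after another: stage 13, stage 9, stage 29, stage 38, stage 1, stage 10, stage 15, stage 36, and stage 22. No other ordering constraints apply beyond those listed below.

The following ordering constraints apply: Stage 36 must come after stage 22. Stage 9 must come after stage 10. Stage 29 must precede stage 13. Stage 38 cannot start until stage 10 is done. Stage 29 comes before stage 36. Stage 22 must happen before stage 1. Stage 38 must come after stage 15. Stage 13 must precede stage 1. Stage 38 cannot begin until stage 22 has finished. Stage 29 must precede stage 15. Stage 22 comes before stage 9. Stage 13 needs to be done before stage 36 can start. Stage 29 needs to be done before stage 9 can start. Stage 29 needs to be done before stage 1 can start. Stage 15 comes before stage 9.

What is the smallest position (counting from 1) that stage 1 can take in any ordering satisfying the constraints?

Working backwards through the constraints from stage 1, its full set of required predecessors is stage 13, stage 29, stage 22 — 3 of them.
So at minimum 3 stages come before stage 1, putting stage 1 no earlier than position 4. That position is achievable by scheduling exactly those predecessors first.

4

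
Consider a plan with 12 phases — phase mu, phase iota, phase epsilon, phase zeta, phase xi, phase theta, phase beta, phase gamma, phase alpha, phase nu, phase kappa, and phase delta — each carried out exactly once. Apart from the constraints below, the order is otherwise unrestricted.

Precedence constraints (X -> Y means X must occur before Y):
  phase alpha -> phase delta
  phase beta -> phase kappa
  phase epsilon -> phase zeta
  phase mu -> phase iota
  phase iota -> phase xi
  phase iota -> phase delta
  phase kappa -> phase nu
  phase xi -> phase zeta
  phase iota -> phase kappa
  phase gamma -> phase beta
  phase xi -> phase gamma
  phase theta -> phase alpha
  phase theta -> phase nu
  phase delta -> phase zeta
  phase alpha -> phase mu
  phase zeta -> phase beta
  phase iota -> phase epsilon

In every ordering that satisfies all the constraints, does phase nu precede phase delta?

No

The constraints actually force phase delta before phase nu (via phase delta → phase zeta → phase beta → phase kappa → phase nu), not the other way around.
So phase nu does not have to come before phase delta — it cannot.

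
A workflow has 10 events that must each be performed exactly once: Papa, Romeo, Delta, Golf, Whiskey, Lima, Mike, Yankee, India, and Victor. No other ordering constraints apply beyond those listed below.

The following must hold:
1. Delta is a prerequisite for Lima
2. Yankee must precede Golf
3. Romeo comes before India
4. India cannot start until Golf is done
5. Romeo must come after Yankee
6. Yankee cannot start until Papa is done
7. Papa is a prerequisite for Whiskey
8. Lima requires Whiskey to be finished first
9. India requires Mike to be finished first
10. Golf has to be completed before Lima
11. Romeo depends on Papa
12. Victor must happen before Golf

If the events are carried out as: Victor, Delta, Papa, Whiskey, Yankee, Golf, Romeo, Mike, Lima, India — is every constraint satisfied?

Going through the constraints one by one, each required predecessor appears earlier in the sequence than its dependent — e.g. Delta (position 2) is before Lima (position 9), as required.

Yes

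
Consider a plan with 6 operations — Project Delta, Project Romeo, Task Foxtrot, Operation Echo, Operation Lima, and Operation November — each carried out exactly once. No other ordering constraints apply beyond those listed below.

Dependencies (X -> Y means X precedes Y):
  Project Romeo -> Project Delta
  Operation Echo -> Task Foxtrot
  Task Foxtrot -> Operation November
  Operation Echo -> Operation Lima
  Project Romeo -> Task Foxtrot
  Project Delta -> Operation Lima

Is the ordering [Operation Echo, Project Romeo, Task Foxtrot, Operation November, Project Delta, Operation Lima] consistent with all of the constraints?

Yes

Every stated constraint is respected: Operation Echo sits at position 1, ahead of Operation Lima at position 6, and each of the other listed pairs likewise has the predecessor earlier in the sequence.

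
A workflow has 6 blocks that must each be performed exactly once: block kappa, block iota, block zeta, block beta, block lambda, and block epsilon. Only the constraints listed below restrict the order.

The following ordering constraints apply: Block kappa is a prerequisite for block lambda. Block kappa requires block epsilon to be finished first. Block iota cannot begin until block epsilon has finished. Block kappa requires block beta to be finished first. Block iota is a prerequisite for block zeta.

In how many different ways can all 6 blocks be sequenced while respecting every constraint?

16

The blocks with no prerequisites are block beta, block epsilon; any of them can be placed first.
Enumerating by repeatedly choosing an available block (one whose prerequisites are all placed) gives 16 distinct complete orderings.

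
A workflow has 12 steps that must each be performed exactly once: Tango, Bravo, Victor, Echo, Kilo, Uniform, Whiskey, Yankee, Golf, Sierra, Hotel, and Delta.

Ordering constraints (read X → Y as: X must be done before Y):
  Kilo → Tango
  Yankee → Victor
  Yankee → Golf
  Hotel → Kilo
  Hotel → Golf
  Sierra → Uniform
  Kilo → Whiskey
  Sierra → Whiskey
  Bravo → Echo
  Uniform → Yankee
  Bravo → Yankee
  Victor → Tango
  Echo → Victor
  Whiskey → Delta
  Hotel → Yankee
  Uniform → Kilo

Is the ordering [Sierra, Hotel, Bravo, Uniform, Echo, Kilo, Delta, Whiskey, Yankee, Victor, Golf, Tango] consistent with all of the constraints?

In the proposed order, Delta appears before Whiskey.
But one of the constraints requires Whiskey before Delta, so this ordering violates it.

No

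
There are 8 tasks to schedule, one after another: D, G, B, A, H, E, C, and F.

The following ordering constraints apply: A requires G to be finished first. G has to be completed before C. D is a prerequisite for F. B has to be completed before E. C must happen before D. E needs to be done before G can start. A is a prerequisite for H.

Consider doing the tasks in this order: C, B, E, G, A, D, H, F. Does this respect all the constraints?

No

The sequence places C ahead of G.
That contradicts the constraint that G must precede C.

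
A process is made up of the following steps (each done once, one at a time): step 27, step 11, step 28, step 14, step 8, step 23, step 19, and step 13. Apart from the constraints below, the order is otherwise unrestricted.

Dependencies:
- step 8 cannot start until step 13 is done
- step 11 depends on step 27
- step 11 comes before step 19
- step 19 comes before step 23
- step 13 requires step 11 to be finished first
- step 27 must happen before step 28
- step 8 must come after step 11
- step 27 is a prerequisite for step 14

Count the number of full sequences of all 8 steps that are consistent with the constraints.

252

Step 27 is the only step with nothing required before it, so every ordering starts there.
Counting all ways to extend the partial order to a total order gives 252.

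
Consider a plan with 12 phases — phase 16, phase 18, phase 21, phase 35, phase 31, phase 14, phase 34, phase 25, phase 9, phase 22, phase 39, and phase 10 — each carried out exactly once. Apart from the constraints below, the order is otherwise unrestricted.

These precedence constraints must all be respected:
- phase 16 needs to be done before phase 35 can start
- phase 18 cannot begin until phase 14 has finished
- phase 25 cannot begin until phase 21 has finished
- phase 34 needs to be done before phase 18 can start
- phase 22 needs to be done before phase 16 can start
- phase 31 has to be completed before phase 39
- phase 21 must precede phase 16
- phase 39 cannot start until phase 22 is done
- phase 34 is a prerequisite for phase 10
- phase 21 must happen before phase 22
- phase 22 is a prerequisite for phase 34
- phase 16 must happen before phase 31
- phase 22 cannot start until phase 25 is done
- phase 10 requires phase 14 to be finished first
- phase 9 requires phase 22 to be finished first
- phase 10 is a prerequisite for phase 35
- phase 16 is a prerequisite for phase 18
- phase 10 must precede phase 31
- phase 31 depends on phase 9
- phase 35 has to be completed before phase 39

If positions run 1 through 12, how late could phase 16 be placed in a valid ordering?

Following every chain forward from phase 16, the phases that must come later are phase 18, phase 35, phase 31, phase 39 — 4 of them.
So at least 4 phases follow phase 16, putting phase 16 no later than position 8. That position is achievable by scheduling everything else first.

8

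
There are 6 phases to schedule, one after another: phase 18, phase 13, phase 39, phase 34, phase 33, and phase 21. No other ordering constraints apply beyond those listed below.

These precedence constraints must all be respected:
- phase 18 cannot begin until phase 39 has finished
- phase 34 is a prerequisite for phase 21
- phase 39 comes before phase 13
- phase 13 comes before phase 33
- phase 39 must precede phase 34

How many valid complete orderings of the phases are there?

30

Phase 39 is the only phase with nothing required before it, so every ordering starts there.
Systematically extending each partial ordering one phase at a time and counting, there are 30 complete orderings.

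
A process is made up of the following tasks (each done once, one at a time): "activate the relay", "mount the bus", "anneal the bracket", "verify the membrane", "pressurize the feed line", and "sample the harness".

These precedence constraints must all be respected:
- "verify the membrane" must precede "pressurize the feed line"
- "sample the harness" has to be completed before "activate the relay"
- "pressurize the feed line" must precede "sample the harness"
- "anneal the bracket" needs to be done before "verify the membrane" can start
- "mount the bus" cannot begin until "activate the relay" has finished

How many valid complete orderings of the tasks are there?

1

Only "anneal the bracket" has no prerequisites, so it must go first.
Every task is then forced in turn, so only 1 complete ordering is consistent with the constraints.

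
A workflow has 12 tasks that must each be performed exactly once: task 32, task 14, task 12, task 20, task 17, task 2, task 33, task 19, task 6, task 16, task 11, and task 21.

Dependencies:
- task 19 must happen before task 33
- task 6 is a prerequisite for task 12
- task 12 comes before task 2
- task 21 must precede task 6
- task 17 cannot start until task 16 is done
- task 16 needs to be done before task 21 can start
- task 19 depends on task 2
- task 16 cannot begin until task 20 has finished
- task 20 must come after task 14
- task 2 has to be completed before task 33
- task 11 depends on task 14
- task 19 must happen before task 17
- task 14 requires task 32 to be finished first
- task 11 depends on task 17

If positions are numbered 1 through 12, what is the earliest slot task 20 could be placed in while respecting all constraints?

The tasks that are forced before task 20, directly or transitively, are task 32, task 14. That's 2 tasks.
With 2 mandatory predecessors, the earliest task 20 can sit is position 2+1 = 3, and placing just those 2 first achieves it.

3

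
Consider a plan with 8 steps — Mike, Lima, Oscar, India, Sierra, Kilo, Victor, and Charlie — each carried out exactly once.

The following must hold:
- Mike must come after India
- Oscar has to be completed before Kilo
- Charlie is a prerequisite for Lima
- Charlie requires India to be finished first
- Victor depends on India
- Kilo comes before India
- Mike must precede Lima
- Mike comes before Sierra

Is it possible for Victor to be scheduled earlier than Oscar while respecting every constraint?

No

The constraints give a chain Oscar → Kilo → India → Victor, which forces Oscar before Victor.
Hence Victor can never be scheduled before Oscar.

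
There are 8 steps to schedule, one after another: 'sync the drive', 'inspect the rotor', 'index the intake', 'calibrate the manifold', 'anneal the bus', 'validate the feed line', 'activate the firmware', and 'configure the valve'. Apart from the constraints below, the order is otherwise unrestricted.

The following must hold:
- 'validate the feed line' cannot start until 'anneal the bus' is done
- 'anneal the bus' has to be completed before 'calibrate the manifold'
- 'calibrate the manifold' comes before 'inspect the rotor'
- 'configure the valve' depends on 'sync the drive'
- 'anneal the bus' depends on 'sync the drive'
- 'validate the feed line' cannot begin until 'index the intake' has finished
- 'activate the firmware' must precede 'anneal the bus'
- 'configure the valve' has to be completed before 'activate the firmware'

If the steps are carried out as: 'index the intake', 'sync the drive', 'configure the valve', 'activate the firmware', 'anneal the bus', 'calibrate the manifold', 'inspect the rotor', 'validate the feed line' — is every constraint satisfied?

Yes

Checking each listed constraint against this order: for instance, 'index the intake' is in position 1 and 'validate the feed line' in position 8, so that constraint holds — and the remaining constraints check out the same way.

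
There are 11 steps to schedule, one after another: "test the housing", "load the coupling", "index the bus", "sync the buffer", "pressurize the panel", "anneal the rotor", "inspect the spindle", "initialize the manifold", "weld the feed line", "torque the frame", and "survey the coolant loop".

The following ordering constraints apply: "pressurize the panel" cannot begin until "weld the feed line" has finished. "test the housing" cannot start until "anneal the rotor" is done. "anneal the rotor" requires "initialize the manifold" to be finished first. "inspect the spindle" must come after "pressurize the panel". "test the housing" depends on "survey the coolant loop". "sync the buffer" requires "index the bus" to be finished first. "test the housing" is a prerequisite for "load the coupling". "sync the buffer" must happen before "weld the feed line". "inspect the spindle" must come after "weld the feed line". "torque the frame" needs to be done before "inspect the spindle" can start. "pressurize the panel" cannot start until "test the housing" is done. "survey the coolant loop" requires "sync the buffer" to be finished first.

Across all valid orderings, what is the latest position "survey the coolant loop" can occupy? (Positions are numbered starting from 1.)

7

Every step that must follow "survey the coolant loop" has to come after it. Tracing all chains starting from "survey the coolant loop", those steps are: "test the housing", "load the coupling", "pressurize the panel", "inspect the spindle" — 4 in total.
With 4 mandatory successors out of 11 steps total, the latest slot for "survey the coolant loop" is 11−4 = 7, and it's reachable by doing all non-successors before "survey the coolant loop".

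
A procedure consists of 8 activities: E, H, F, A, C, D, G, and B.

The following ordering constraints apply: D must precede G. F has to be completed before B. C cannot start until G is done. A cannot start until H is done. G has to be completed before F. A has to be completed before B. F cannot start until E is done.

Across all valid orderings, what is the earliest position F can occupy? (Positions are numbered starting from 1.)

4

The activities that are forced before F, directly or transitively, are E, D, G. That's 3 activities.
With 3 mandatory predecessors, the earliest F can sit is position 3+1 = 4, and placing just those 3 first achieves it.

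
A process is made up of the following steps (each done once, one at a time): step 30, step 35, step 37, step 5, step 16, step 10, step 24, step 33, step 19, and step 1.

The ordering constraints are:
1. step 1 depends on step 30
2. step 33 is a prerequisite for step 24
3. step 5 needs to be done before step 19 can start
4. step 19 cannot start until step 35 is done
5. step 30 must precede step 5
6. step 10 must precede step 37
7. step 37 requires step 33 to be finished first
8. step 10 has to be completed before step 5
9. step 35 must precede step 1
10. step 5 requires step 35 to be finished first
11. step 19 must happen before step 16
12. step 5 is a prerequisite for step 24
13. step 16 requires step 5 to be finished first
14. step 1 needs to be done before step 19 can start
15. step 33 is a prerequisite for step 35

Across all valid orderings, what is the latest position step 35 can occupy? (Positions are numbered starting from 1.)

Following every chain forward from step 35, the steps that must come later are step 5, step 16, step 24, step 19, step 1 — 5 of them.
With 5 mandatory successors out of 10 steps total, the latest slot for step 35 is 10−5 = 5, and it's reachable by doing all non-successors before step 35.

5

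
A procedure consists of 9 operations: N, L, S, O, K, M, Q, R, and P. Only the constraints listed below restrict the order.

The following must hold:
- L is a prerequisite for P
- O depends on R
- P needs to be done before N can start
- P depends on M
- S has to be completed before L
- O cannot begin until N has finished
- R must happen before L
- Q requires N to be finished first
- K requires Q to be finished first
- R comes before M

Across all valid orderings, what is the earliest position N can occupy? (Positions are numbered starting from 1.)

6

Working backwards through the constraints from N, its full set of required predecessors is L, S, M, R, P — 5 of them.
So at minimum 5 operations come before N, putting N no earlier than position 6. That position is achievable by scheduling exactly those predecessors first.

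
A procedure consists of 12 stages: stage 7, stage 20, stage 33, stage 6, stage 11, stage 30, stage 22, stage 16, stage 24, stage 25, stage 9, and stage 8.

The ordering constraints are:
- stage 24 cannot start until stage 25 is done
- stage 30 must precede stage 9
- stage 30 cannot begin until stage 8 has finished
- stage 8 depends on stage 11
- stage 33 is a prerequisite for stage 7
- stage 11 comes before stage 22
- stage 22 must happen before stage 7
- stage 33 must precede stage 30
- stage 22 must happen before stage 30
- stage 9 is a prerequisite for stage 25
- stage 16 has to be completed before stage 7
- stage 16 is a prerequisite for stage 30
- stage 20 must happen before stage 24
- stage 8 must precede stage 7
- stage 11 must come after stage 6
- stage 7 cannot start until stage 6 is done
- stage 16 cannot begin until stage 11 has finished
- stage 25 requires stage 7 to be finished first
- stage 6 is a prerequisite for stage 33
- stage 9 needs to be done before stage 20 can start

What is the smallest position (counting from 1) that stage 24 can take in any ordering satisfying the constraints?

Every stage that must precede stage 24 has to come before it. Tracing all chains that end at stage 24, those stages are: stage 7, stage 20, stage 33, stage 6, stage 11, stage 30, stage 22, stage 16, stage 25, stage 9, stage 8 — 11 in total.
So at minimum 11 stages come before stage 24, putting stage 24 no earlier than position 12. That position is achievable by scheduling exactly those predecessors first.

12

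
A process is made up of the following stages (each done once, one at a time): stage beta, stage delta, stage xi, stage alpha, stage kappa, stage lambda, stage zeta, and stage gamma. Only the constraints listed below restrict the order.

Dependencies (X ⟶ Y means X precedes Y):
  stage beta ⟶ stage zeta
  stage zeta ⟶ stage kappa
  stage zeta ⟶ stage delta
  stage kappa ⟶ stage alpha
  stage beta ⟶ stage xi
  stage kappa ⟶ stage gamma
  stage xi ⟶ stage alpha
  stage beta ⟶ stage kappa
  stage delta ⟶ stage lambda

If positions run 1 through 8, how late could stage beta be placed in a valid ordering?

Following every chain forward from stage beta, the stages that must come later are stage delta, stage xi, stage alpha, stage kappa, stage lambda, stage zeta, stage gamma — 7 of them.
So at least 7 stages follow stage beta, putting stage beta no later than position 1. That position is achievable by scheduling everything else first.

1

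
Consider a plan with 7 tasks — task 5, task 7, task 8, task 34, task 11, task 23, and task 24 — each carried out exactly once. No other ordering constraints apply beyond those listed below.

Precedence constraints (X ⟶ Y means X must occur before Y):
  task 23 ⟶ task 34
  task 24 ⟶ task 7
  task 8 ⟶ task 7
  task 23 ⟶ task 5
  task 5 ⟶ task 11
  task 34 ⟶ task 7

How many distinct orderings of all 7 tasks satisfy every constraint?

142

3 tasks have no prerequisites (task 8, task 23, task 24), so any of them could come first.
Systematically extending each partial ordering one task at a time and counting, there are 142 complete orderings.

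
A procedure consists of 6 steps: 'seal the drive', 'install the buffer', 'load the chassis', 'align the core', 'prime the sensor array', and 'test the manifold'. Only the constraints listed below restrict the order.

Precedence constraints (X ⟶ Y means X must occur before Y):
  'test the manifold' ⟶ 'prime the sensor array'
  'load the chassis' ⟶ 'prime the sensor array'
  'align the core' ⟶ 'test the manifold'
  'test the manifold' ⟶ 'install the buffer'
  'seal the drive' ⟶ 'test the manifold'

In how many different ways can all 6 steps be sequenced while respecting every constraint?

3 steps have no prerequisites ('seal the drive', 'load the chassis', 'align the core'), so any of them could come first.
Systematically extending each partial ordering one step at a time and counting, there are 18 complete orderings.

18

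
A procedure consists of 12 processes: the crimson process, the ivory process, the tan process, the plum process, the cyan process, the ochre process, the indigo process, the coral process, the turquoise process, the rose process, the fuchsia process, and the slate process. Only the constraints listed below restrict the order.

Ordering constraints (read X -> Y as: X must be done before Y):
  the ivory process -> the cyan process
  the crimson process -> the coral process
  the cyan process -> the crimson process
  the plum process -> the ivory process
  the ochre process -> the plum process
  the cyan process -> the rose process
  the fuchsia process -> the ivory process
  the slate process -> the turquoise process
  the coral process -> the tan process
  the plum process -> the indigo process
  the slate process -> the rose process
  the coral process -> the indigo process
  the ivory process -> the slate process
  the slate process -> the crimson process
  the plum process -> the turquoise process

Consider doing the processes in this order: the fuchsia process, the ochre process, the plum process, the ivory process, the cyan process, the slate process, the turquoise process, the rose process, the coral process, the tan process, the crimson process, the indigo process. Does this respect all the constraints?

No

The sequence places the coral process ahead of the crimson process.
Since the crimson process is required before the coral process, the ordering is invalid.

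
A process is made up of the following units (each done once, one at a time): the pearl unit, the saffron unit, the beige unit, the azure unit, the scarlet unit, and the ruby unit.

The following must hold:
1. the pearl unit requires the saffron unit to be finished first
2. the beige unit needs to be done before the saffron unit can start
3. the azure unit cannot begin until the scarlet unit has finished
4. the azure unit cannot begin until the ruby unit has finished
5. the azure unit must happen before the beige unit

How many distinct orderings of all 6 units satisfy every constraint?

The units with no prerequisites are the scarlet unit, the ruby unit; any of them can be placed first.
Counting all ways to extend the partial order to a total order gives 2.

2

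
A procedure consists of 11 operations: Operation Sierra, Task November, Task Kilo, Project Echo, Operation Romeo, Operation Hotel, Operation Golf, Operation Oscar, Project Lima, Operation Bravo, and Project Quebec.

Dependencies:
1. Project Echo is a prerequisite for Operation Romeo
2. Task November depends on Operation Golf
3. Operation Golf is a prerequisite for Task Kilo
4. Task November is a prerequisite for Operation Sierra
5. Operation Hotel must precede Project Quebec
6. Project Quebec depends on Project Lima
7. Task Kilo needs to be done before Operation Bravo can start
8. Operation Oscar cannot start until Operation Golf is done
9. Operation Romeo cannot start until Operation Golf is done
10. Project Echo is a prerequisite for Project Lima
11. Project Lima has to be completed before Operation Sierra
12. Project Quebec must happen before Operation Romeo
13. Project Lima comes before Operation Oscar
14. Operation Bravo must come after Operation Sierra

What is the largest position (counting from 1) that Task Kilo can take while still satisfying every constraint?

10

Following the constraints forward from Task Kilo, its only required successor is Operation Bravo.
With 1 mandatory successor out of 11 operations total, the latest slot for Task Kilo is 11−1 = 10, and it's reachable by doing all non-successors before Task Kilo.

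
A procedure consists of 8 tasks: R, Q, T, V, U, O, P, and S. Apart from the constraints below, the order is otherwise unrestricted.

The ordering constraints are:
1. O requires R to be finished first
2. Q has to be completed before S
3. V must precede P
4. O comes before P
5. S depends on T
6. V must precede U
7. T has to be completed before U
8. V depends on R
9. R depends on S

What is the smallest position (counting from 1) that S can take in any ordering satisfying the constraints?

The tasks that are forced before S, directly or transitively, are Q, T. That's 2 tasks.
With 2 mandatory predecessors, the earliest S can sit is position 2+1 = 3, and placing just those 2 first achieves it.

3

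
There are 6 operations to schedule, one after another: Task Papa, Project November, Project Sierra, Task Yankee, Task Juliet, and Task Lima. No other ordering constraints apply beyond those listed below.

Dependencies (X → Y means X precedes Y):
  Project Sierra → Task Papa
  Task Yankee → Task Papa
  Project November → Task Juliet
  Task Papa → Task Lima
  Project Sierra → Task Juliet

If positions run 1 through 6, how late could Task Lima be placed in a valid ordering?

6

No constraint forces any operation after Task Lima, so it can be placed last, in position 6.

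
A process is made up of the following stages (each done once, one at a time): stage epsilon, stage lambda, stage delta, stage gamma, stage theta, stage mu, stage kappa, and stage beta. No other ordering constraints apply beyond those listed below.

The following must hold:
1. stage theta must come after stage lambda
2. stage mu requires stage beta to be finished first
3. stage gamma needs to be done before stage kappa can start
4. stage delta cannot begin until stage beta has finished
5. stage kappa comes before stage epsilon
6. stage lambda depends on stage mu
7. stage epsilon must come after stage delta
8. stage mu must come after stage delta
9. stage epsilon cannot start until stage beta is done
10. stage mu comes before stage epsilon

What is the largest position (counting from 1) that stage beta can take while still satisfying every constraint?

The stages that are forced after stage beta, directly or by a chain of constraints, are stage epsilon, stage lambda, stage delta, stage theta, stage mu. That's 5 stages.
With 5 mandatory successors out of 8 stages total, the latest slot for stage beta is 8−5 = 3, and it's reachable by doing all non-successors before stage beta.

3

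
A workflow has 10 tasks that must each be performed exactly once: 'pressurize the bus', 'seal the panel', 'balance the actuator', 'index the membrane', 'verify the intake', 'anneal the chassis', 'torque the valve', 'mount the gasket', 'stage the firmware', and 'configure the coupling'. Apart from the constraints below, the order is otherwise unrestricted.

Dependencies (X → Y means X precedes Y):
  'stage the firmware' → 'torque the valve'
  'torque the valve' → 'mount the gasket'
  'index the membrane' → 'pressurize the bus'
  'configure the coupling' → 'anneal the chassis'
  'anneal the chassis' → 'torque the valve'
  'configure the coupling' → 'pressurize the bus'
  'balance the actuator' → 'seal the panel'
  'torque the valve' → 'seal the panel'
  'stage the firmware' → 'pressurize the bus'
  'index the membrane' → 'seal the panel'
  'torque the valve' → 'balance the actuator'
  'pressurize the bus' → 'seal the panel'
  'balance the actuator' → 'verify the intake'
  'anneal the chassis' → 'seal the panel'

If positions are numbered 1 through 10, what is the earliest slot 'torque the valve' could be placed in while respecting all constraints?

4

Every task that must precede 'torque the valve' has to come before it. Tracing all chains that end at 'torque the valve', those tasks are: 'anneal the chassis', 'stage the firmware', 'configure the coupling' — 3 in total.
With 3 mandatory predecessors, the earliest 'torque the valve' can sit is position 3+1 = 4, and placing just those 3 first achieves it.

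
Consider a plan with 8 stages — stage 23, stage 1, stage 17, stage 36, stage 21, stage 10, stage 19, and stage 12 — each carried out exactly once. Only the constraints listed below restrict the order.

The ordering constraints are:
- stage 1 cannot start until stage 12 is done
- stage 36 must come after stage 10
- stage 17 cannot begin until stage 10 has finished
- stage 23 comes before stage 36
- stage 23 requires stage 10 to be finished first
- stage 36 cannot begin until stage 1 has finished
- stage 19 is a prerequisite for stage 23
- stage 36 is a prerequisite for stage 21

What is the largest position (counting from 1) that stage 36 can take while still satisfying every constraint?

7

Following the constraints forward from stage 36, its only required successor is stage 21.
With 1 mandatory successor out of 8 stages total, the latest slot for stage 36 is 8−1 = 7, and it's reachable by doing all non-successors before stage 36.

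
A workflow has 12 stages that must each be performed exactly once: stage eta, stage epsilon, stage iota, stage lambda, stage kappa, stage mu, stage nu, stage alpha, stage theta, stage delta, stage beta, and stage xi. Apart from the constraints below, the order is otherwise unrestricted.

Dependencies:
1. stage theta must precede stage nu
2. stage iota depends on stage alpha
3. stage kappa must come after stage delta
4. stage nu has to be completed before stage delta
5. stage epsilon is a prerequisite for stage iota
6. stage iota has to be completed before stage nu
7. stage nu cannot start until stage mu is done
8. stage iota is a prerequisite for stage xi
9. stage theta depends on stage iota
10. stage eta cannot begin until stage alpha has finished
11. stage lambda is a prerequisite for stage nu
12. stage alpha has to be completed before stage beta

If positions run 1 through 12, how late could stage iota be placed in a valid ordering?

Every stage that must follow stage iota has to come after it. Tracing all chains starting from stage iota, those stages are: stage kappa, stage nu, stage theta, stage delta, stage xi — 5 in total.
With 5 mandatory successors out of 12 stages total, the latest slot for stage iota is 12−5 = 7, and it's reachable by doing all non-successors before stage iota.

7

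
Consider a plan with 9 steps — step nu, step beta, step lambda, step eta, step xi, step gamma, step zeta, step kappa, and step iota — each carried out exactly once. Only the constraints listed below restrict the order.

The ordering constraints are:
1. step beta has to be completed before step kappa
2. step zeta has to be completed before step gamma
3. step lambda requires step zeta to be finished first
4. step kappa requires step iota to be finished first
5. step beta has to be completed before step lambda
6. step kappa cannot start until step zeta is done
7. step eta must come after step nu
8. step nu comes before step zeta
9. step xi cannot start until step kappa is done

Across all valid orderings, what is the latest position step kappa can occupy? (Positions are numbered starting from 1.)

8

Following the constraints forward from step kappa, its only required successor is step xi.
With 1 mandatory successor out of 9 steps total, the latest slot for step kappa is 9−1 = 8, and it's reachable by doing all non-successors before step kappa.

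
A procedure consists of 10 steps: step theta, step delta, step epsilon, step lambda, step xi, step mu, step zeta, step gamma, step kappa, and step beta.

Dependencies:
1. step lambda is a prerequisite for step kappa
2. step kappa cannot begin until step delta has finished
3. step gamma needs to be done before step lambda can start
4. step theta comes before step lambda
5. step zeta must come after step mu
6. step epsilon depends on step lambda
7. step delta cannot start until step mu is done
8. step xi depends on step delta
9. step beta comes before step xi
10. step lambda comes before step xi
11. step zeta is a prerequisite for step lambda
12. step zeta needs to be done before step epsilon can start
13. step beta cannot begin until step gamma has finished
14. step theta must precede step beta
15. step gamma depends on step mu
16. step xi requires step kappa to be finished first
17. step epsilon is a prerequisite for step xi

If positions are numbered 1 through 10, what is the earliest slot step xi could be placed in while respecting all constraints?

Every step that must precede step xi has to come before it. Tracing all chains that end at step xi, those steps are: step theta, step delta, step epsilon, step lambda, step mu, step zeta, step gamma, step kappa, step beta — 9 in total.
So at minimum 9 steps come before step xi, putting step xi no earlier than position 10. That position is achievable by scheduling exactly those predecessors first.

10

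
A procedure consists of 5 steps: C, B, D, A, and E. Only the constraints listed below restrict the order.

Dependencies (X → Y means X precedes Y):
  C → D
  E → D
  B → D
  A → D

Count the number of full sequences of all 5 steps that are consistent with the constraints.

24

4 steps have no prerequisites (C, B, A, E), so any of them could come first.
Counting all ways to extend the partial order to a total order gives 24.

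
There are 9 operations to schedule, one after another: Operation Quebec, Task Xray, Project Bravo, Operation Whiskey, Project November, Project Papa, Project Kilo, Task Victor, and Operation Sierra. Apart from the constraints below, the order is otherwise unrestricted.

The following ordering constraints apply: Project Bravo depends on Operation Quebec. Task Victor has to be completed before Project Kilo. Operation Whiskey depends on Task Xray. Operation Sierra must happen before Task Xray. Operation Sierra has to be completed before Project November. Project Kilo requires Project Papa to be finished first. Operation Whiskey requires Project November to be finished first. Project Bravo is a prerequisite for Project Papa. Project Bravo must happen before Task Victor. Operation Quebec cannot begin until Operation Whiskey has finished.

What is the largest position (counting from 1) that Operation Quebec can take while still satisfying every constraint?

Every operation that must follow Operation Quebec has to come after it. Tracing all chains starting from Operation Quebec, those operations are: Project Bravo, Project Papa, Project Kilo, Task Victor — 4 in total.
With 4 mandatory successors out of 9 operations total, the latest slot for Operation Quebec is 9−4 = 5, and it's reachable by doing all non-successors before Operation Quebec.

5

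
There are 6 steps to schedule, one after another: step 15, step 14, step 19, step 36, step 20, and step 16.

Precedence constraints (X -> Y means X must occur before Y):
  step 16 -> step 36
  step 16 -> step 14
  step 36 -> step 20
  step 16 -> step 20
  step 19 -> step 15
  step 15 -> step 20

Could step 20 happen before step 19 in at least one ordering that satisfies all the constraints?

There is a dependency chain step 19 → step 15 → step 20, so step 20 always comes after step 19.
Hence step 20 can never be scheduled before step 19.

No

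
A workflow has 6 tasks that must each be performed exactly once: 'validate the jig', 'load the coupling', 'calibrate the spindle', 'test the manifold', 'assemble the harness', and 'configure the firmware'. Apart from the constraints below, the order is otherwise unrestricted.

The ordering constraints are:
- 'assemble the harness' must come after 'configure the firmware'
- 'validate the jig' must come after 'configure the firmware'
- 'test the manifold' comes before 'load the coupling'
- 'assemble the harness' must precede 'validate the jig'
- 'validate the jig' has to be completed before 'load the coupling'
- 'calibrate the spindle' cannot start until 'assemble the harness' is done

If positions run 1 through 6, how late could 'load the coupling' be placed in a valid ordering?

6

Nothing depends on 'load the coupling', so it can be the final task, position 6.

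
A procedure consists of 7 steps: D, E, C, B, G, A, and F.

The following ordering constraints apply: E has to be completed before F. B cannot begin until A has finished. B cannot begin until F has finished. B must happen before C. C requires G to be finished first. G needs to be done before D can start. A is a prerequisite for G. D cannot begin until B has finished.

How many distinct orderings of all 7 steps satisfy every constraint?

The steps with no prerequisites are E, A; any of them can be placed first.
Enumerating by repeatedly choosing an available step (one whose prerequisites are all placed) gives 18 distinct complete orderings.

18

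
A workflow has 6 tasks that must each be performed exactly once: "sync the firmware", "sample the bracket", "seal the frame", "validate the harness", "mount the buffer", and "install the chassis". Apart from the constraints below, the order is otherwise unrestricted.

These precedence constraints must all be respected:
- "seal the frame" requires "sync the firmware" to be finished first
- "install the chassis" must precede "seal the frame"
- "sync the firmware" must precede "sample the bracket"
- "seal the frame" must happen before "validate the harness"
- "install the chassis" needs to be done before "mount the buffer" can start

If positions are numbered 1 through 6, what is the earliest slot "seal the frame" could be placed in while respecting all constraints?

3

Every task that must precede "seal the frame" has to come before it. Tracing all chains that end at "seal the frame", those tasks are: "sync the firmware", "install the chassis" — 2 in total.
So at minimum 2 tasks come before "seal the frame", putting "seal the frame" no earlier than position 3. That position is achievable by scheduling exactly those predecessors first.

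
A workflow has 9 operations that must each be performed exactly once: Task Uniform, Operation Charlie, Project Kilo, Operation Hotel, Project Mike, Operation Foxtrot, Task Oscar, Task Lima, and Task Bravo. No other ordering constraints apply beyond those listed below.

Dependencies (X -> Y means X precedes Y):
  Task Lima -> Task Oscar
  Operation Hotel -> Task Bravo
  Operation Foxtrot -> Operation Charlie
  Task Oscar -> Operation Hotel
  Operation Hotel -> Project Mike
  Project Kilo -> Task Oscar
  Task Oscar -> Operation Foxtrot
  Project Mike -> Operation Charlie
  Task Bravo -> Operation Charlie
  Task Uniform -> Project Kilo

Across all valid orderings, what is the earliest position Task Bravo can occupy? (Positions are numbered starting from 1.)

6

Working backwards through the constraints from Task Bravo, its full set of required predecessors is Task Uniform, Project Kilo, Operation Hotel, Task Oscar, Task Lima — 5 of them.
So at minimum 5 operations come before Task Bravo, putting Task Bravo no earlier than position 6. That position is achievable by scheduling exactly those predecessors first.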